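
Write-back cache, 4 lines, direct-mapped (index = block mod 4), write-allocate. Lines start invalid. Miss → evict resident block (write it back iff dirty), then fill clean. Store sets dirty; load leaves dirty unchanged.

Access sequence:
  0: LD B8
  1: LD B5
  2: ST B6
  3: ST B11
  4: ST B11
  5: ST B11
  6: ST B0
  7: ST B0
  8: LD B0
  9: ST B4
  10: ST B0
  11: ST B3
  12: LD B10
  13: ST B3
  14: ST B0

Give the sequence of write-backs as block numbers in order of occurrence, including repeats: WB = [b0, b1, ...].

0: R B8 -> L0 miss  d=-]
1: R B5 -> L1 miss  d=-]
2: W B6 -> L2 miss  d=D]
3: W B11 -> L3 miss  d=D]
4: W B11 -> L3 hit  d=D]
5: W B11 -> L3 hit  d=D]
6: W B0 -> L0 miss  d=D]
7: W B0 -> L0 hit  d=D]
8: R B0 -> L0 hit  d=D]
9: W B4 -> L0 miss wb->B0  d=D]
10: W B0 -> L0 miss wb->B4  d=D]
11: W B3 -> L3 miss wb->B11  d=D]
12: R B10 -> L2 miss wb->B6  d=-]
13: W B3 -> L3 hit  d=D]
14: W B0 -> L0 hit  d=D]

WB = [0, 4, 11, 6]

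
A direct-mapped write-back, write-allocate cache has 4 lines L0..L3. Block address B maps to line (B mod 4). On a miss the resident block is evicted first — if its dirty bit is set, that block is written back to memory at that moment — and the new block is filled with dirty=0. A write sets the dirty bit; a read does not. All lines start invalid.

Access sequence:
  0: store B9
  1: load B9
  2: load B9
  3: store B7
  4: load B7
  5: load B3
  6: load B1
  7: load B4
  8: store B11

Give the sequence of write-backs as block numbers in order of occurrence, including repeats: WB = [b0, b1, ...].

0: W B9 → L1 miss [D]
1: R B9 → L1 hit [D]
2: R B9 → L1 hit [D]
3: W B7 → L3 miss [D]
4: R B7 → L3 hit [D]
5: R B3 → L3 miss wb→B7 [-]
6: R B1 → L1 miss wb→B9 [-]
7: R B4 → L0 miss [-]
8: W B11 → L3 miss [D]

WB = [7, 9]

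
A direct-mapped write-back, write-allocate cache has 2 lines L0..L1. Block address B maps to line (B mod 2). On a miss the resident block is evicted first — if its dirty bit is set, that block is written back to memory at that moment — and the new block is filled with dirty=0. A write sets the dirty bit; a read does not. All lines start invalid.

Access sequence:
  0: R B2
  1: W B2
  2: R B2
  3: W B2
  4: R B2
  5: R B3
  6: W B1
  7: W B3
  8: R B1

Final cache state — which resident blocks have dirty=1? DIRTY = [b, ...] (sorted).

  0 | R B2 → L0 miss [-]
  1 | W B2 → L0 hit [D]
  2 | R B2 → L0 hit [D]
  3 | W B2 → L0 hit [D]
  4 | R B2 → L0 hit [D]
  5 | R B3 → L1 miss [-]
  6 | W B1 → L1 miss [D]
  7 | W B3 → L1 miss wb→B1 [D]
  8 | R B1 → L1 miss wb→B3 [-]

DIRTY = [2]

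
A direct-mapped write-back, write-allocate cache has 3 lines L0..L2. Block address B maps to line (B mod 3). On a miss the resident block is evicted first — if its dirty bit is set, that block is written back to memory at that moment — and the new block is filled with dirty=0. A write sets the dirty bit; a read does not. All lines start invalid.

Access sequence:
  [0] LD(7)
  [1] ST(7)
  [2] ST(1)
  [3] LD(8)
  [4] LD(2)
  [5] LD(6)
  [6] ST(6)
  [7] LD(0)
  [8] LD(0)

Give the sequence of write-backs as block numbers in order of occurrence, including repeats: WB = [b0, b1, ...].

WB = [7, 6]

  0 | R B7 → L1 miss [-]
  1 | W B7 → L1 hit [D]
  2 | W B1 → L1 miss wb→B7 [D]
  3 | R B8 → L2 miss [-]
  4 | R B2 → L2 miss [-]
  5 | R B6 → L0 miss [-]
  6 | W B6 → L0 hit [D]
  7 | R B0 → L0 miss wb→B6 [-]
  8 | R B0 → L0 hit [-]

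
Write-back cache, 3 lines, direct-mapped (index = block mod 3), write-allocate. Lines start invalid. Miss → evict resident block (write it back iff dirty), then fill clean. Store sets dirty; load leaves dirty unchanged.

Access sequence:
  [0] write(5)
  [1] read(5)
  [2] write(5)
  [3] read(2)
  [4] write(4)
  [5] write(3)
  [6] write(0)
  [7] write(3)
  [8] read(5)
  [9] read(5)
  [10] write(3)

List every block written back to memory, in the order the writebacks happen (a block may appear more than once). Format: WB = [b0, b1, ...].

WB = [5, 3, 0]

  0 | W B5 → L2 miss [D]
  1 | R B5 → L2 hit [D]
  2 | W B5 → L2 hit [D]
  3 | R B2 → L2 miss wb→B5 [-]
  4 | W B4 → L1 miss [D]
  5 | W B3 → L0 miss [D]
  6 | W B0 → L0 miss wb→B3 [D]
  7 | W B3 → L0 miss wb→B0 [D]
  8 | R B5 → L2 miss [-]
  9 | R B5 → L2 hit [-]
  10 | W B3 → L0 hit [D]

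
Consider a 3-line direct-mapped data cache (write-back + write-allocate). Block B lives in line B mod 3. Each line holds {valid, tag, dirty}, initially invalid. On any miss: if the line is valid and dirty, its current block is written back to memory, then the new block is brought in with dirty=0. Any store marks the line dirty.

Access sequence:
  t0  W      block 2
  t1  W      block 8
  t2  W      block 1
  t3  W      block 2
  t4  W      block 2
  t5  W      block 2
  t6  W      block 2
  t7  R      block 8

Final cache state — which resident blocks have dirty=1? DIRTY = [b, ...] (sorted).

DIRTY = [1]

0: W B2 → L2 miss [D]
1: W B8 → L2 miss wb→B2 [D]
2: W B1 → L1 miss [D]
3: W B2 → L2 miss wb→B8 [D]
4: W B2 → L2 hit [D]
5: W B2 → L2 hit [D]
6: W B2 → L2 hit [D]
7: R B8 → L2 miss wb→B2 [-]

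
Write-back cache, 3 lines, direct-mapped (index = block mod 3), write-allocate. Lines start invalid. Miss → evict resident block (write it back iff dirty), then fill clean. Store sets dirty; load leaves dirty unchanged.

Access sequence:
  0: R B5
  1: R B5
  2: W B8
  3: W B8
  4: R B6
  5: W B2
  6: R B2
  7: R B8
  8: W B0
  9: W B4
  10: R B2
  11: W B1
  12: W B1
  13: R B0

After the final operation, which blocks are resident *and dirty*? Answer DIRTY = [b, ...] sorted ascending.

0: R B5 -> L2 miss  d=-]
1: R B5 -> L2 hit  d=-]
2: W B8 -> L2 miss  d=D]
3: W B8 -> L2 hit  d=D]
4: R B6 -> L0 miss  d=-]
5: W B2 -> L2 miss wb->B8  d=D]
6: R B2 -> L2 hit  d=D]
7: R B8 -> L2 miss wb->B2  d=-]
8: W B0 -> L0 miss  d=D]
9: W B4 -> L1 miss  d=D]
10: R B2 -> L2 miss  d=-]
11: W B1 -> L1 miss wb->B4  d=D]
12: W B1 -> L1 hit  d=D]
13: R B0 -> L0 hit  d=D]

DIRTY = [0, 1]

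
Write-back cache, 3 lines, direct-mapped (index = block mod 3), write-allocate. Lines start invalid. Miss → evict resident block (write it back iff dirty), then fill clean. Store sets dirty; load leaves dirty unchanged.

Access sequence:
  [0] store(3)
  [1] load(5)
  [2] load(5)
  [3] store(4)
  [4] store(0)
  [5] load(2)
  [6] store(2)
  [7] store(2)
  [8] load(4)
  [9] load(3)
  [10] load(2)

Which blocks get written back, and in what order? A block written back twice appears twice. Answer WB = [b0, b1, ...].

0: W B3 -> L0 miss  d=D]
1: R B5 -> L2 miss  d=-]
2: R B5 -> L2 hit  d=-]
3: W B4 -> L1 miss  d=D]
4: W B0 -> L0 miss wb->B3  d=D]
5: R B2 -> L2 miss  d=-]
6: W B2 -> L2 hit  d=D]
7: W B2 -> L2 hit  d=D]
8: R B4 -> L1 hit  d=D]
9: R B3 -> L0 miss wb->B0  d=-]
10: R B2 -> L2 hit  d=D]

WB = [3, 0]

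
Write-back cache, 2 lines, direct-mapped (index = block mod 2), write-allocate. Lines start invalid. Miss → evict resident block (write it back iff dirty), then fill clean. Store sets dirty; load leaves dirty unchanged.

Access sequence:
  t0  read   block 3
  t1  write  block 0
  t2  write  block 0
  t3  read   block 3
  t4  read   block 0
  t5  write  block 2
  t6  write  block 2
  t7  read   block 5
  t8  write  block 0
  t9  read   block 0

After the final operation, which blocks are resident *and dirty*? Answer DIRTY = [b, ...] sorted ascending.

0: R B3 → L1 miss [-]
1: W B0 → L0 miss [D]
2: W B0 → L0 hit [D]
3: R B3 → L1 hit [-]
4: R B0 → L0 hit [D]
5: W B2 → L0 miss wb→B0 [D]
6: W B2 → L0 hit [D]
7: R B5 → L1 miss [-]
8: W B0 → L0 miss wb→B2 [D]
9: R B0 → L0 hit [D]

DIRTY = [0]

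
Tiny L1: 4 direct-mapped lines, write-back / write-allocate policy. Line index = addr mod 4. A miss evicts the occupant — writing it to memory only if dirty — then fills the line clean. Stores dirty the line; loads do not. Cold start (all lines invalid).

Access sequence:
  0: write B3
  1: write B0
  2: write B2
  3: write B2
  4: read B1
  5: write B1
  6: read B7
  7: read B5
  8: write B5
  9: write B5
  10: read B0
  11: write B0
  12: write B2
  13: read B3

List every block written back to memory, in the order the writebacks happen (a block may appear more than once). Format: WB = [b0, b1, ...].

WB = [3, 1]

  0 | W B3 → L3 miss [D]
  1 | W B0 → L0 miss [D]
  2 | W B2 → L2 miss [D]
  3 | W B2 → L2 hit [D]
  4 | R B1 → L1 miss [-]
  5 | W B1 → L1 hit [D]
  6 | R B7 → L3 miss wb→B3 [-]
  7 | R B5 → L1 miss wb→B1 [-]
  8 | W B5 → L1 hit [D]
  9 | W B5 → L1 hit [D]
  10 | R B0 → L0 hit [D]
  11 | W B0 → L0 hit [D]
  12 | W B2 → L2 hit [D]
  13 | R B3 → L3 miss [-]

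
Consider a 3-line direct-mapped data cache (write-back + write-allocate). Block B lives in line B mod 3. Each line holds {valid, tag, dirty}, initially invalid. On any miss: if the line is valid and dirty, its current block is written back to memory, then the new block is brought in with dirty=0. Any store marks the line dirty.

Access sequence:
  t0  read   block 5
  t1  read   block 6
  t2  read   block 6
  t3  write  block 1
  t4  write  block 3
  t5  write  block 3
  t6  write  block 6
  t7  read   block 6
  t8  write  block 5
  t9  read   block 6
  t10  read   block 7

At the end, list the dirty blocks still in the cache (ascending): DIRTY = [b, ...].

DIRTY = [5, 6]

0: R B5 -> L2 miss  d=-]
1: R B6 -> L0 miss  d=-]
2: R B6 -> L0 hit  d=-]
3: W B1 -> L1 miss  d=D]
4: W B3 -> L0 miss  d=D]
5: W B3 -> L0 hit  d=D]
6: W B6 -> L0 miss wb->B3  d=D]
7: R B6 -> L0 hit  d=D]
8: W B5 -> L2 hit  d=D]
9: R B6 -> L0 hit  d=D]
10: R B7 -> L1 miss wb->B1  d=-]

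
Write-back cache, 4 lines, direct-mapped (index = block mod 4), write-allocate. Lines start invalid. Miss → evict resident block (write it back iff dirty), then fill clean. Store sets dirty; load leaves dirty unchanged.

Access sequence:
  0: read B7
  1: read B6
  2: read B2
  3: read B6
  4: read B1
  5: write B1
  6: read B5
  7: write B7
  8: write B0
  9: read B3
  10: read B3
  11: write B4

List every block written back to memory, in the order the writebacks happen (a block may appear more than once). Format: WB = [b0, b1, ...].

0: R B7 → L3 miss [-]
1: R B6 → L2 miss [-]
2: R B2 → L2 miss [-]
3: R B6 → L2 miss [-]
4: R B1 → L1 miss [-]
5: W B1 → L1 hit [D]
6: R B5 → L1 miss wb→B1 [-]
7: W B7 → L3 hit [D]
8: W B0 → L0 miss [D]
9: R B3 → L3 miss wb→B7 [-]
10: R B3 → L3 hit [-]
11: W B4 → L0 miss wb→B0 [D]

WB = [1, 7, 0]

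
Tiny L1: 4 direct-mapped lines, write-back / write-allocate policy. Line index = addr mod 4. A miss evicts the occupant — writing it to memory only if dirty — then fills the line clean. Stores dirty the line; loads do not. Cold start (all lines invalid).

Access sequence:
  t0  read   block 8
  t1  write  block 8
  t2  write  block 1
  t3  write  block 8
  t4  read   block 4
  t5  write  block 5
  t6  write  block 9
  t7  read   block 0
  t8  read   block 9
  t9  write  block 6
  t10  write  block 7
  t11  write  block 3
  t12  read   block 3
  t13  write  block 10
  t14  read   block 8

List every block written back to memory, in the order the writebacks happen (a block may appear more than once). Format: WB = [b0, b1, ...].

WB = [8, 1, 5, 7, 6]

0: R B8 -> L0 miss  d=-]
1: W B8 -> L0 hit  d=D]
2: W B1 -> L1 miss  d=D]
3: W B8 -> L0 hit  d=D]
4: R B4 -> L0 miss wb->B8  d=-]
5: W B5 -> L1 miss wb->B1  d=D]
6: W B9 -> L1 miss wb->B5  d=D]
7: R B0 -> L0 miss  d=-]
8: R B9 -> L1 hit  d=D]
9: W B6 -> L2 miss  d=D]
10: W B7 -> L3 miss  d=D]
11: W B3 -> L3 miss wb->B7  d=D]
12: R B3 -> L3 hit  d=D]
13: W B10 -> L2 miss wb->B6  d=D]
14: R B8 -> L0 miss  d=-]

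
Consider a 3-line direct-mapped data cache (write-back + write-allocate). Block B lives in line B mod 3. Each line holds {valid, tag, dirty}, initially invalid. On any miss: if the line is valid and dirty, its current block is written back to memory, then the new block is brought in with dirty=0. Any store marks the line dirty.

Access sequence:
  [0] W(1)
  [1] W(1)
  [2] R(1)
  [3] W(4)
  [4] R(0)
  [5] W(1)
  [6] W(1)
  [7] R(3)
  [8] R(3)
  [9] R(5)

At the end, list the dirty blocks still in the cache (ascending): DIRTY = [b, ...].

DIRTY = [1]

0: W B1 -> L1 miss  d=D]
1: W B1 -> L1 hit  d=D]
2: R B1 -> L1 hit  d=D]
3: W B4 -> L1 miss wb->B1  d=D]
4: R B0 -> L0 miss  d=-]
5: W B1 -> L1 miss wb->B4  d=D]
6: W B1 -> L1 hit  d=D]
7: R B3 -> L0 miss  d=-]
8: R B3 -> L0 hit  d=-]
9: R B5 -> L2 miss  d=-]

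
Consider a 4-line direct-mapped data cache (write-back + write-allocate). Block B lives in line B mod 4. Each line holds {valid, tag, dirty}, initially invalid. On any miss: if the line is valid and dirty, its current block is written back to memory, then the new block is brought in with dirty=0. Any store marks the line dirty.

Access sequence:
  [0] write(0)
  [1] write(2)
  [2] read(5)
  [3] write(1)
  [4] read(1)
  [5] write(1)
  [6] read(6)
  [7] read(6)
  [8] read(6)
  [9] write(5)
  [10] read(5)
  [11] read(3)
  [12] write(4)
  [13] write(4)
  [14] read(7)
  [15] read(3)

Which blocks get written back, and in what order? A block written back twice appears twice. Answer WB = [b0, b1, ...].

WB = [2, 1, 0]

0: W B0 -> L0 miss  d=D]
1: W B2 -> L2 miss  d=D]
2: R B5 -> L1 miss  d=-]
3: W B1 -> L1 miss  d=D]
4: R B1 -> L1 hit  d=D]
5: W B1 -> L1 hit  d=D]
6: R B6 -> L2 miss wb->B2  d=-]
7: R B6 -> L2 hit  d=-]
8: R B6 -> L2 hit  d=-]
9: W B5 -> L1 miss wb->B1  d=D]
10: R B5 -> L1 hit  d=D]
11: R B3 -> L3 miss  d=-]
12: W B4 -> L0 miss wb->B0  d=D]
13: W B4 -> L0 hit  d=D]
14: R B7 -> L3 miss  d=-]
15: R B3 -> L3 miss  d=-]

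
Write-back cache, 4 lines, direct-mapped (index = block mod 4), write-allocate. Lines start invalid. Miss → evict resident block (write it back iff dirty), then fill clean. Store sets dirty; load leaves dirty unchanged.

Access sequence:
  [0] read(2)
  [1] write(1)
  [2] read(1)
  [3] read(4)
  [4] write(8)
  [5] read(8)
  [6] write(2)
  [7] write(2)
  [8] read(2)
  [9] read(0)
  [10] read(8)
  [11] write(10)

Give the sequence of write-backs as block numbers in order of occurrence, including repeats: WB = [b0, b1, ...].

0: R B2 → L2 miss [-]
1: W B1 → L1 miss [D]
2: R B1 → L1 hit [D]
3: R B4 → L0 miss [-]
4: W B8 → L0 miss [D]
5: R B8 → L0 hit [D]
6: W B2 → L2 hit [D]
7: W B2 → L2 hit [D]
8: R B2 → L2 hit [D]
9: R B0 → L0 miss wb→B8 [-]
10: R B8 → L0 miss [-]
11: W B10 → L2 miss wb→B2 [D]

WB = [8, 2]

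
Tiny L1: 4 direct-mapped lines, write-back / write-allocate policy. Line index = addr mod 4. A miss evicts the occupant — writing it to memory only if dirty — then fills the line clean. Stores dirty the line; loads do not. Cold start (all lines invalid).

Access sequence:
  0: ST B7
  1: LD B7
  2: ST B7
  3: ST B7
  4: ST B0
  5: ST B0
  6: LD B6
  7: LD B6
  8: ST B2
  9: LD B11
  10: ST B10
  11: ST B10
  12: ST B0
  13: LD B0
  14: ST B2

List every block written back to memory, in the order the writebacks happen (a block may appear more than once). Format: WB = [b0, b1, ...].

WB = [7, 2, 10]

0: W B7 -> L3 miss  d=D]
1: R B7 -> L3 hit  d=D]
2: W B7 -> L3 hit  d=D]
3: W B7 -> L3 hit  d=D]
4: W B0 -> L0 miss  d=D]
5: W B0 -> L0 hit  d=D]
6: R B6 -> L2 miss  d=-]
7: R B6 -> L2 hit  d=-]
8: W B2 -> L2 miss  d=D]
9: R B11 -> L3 miss wb->B7  d=-]
10: W B10 -> L2 miss wb->B2  d=D]
11: W B10 -> L2 hit  d=D]
12: W B0 -> L0 hit  d=D]
13: R B0 -> L0 hit  d=D]
14: W B2 -> L2 miss wb->B10  d=D]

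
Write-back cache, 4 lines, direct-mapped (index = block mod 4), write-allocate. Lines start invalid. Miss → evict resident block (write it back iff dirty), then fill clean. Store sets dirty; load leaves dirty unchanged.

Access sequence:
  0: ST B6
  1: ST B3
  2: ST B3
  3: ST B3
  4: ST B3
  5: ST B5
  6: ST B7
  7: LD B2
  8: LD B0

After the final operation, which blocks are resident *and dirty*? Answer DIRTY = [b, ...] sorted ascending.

DIRTY = [5, 7]

0: W B6 -> L2 miss  d=D]
1: W B3 -> L3 miss  d=D]
2: W B3 -> L3 hit  d=D]
3: W B3 -> L3 hit  d=D]
4: W B3 -> L3 hit  d=D]
5: W B5 -> L1 miss  d=D]
6: W B7 -> L3 miss wb->B3  d=D]
7: R B2 -> L2 miss wb->B6  d=-]
8: R B0 -> L0 miss  d=-]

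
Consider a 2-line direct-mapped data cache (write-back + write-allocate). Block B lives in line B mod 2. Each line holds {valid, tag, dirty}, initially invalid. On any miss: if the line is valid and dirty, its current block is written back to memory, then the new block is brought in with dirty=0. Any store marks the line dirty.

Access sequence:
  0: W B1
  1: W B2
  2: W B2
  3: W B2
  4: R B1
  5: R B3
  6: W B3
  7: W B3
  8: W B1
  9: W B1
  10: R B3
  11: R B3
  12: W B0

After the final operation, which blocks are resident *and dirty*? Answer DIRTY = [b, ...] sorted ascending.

DIRTY = [0]

0: W B1 -> L1 miss  d=D]
1: W B2 -> L0 miss  d=D]
2: W B2 -> L0 hit  d=D]
3: W B2 -> L0 hit  d=D]
4: R B1 -> L1 hit  d=D]
5: R B3 -> L1 miss wb->B1  d=-]
6: W B3 -> L1 hit  d=D]
7: W B3 -> L1 hit  d=D]
8: W B1 -> L1 miss wb->B3  d=D]
9: W B1 -> L1 hit  d=D]
10: R B3 -> L1 miss wb->B1  d=-]
11: R B3 -> L1 hit  d=-]
12: W B0 -> L0 miss wb->B2  d=D]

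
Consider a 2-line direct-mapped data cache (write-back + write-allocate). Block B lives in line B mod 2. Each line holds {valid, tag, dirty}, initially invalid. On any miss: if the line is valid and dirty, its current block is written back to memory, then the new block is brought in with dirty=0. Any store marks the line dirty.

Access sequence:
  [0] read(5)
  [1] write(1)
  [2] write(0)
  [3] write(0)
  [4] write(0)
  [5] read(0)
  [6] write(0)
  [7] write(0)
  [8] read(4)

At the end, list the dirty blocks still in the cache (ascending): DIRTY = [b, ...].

0: R B5 -> L1 miss  d=-]
1: W B1 -> L1 miss  d=D]
2: W B0 -> L0 miss  d=D]
3: W B0 -> L0 hit  d=D]
4: W B0 -> L0 hit  d=D]
5: R B0 -> L0 hit  d=D]
6: W B0 -> L0 hit  d=D]
7: W B0 -> L0 hit  d=D]
8: R B4 -> L0 miss wb->B0  d=-]

DIRTY = [1]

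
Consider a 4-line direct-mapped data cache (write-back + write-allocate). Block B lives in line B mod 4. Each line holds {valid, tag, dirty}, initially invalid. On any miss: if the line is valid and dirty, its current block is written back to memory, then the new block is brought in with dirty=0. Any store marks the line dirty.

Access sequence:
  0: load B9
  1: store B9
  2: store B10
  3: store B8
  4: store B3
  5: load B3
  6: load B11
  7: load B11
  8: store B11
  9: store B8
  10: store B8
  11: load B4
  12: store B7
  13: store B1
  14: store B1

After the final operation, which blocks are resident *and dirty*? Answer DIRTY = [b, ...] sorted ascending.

DIRTY = [1, 7, 10]

0: R B9 → L1 miss [-]
1: W B9 → L1 hit [D]
2: W B10 → L2 miss [D]
3: W B8 → L0 miss [D]
4: W B3 → L3 miss [D]
5: R B3 → L3 hit [D]
6: R B11 → L3 miss wb→B3 [-]
7: R B11 → L3 hit [-]
8: W B11 → L3 hit [D]
9: W B8 → L0 hit [D]
10: W B8 → L0 hit [D]
11: R B4 → L0 miss wb→B8 [-]
12: W B7 → L3 miss wb→B11 [D]
13: W B1 → L1 miss wb→B9 [D]
14: W B1 → L1 hit [D]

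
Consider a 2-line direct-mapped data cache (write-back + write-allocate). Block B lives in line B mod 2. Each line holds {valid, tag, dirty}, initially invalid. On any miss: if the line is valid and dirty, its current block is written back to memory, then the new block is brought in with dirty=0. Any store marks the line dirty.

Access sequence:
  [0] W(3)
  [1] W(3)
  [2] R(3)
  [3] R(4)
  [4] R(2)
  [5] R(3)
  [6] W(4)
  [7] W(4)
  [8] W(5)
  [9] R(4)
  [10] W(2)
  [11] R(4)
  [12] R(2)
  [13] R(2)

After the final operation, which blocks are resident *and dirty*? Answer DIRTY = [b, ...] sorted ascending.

0: W B3 -> L1 miss  d=D]
1: W B3 -> L1 hit  d=D]
2: R B3 -> L1 hit  d=D]
3: R B4 -> L0 miss  d=-]
4: R B2 -> L0 miss  d=-]
5: R B3 -> L1 hit  d=D]
6: W B4 -> L0 miss  d=D]
7: W B4 -> L0 hit  d=D]
8: W B5 -> L1 miss wb->B3  d=D]
9: R B4 -> L0 hit  d=D]
10: W B2 -> L0 miss wb->B4  d=D]
11: R B4 -> L0 miss wb->B2  d=-]
12: R B2 -> L0 miss  d=-]
13: R B2 -> L0 hit  d=-]

DIRTY = [5]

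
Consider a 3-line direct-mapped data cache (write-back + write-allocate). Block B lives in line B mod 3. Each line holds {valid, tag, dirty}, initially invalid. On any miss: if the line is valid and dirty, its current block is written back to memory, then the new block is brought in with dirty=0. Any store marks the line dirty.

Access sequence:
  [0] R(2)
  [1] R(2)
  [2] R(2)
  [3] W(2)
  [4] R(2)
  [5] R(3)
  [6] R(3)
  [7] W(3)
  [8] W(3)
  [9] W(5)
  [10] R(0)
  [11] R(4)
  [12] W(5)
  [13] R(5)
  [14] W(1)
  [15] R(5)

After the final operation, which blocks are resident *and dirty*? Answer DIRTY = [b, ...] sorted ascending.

0: R B2 -> L2 miss  d=-]
1: R B2 -> L2 hit  d=-]
2: R B2 -> L2 hit  d=-]
3: W B2 -> L2 hit  d=D]
4: R B2 -> L2 hit  d=D]
5: R B3 -> L0 miss  d=-]
6: R B3 -> L0 hit  d=-]
7: W B3 -> L0 hit  d=D]
8: W B3 -> L0 hit  d=D]
9: W B5 -> L2 miss wb->B2  d=D]
10: R B0 -> L0 miss wb->B3  d=-]
11: R B4 -> L1 miss  d=-]
12: W B5 -> L2 hit  d=D]
13: R B5 -> L2 hit  d=D]
14: W B1 -> L1 miss  d=D]
15: R B5 -> L2 hit  d=D]

DIRTY = [1, 5]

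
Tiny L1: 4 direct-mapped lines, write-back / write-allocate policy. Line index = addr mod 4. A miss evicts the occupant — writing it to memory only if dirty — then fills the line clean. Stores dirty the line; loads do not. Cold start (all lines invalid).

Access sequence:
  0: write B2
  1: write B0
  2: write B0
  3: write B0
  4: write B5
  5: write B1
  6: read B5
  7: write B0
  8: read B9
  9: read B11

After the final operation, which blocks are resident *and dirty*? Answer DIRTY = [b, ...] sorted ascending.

DIRTY = [0, 2]

0: W B2 -> L2 miss  d=D]
1: W B0 -> L0 miss  d=D]
2: W B0 -> L0 hit  d=D]
3: W B0 -> L0 hit  d=D]
4: W B5 -> L1 miss  d=D]
5: W B1 -> L1 miss wb->B5  d=D]
6: R B5 -> L1 miss wb->B1  d=-]
7: W B0 -> L0 hit  d=D]
8: R B9 -> L1 miss  d=-]
9: R B11 -> L3 miss  d=-]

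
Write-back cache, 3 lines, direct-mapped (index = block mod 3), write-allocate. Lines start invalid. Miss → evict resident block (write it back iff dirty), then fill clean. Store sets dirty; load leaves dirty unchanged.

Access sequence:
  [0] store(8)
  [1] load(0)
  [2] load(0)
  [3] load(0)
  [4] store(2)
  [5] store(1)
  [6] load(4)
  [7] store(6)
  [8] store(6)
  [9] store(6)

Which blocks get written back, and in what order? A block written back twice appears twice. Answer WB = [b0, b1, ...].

WB = [8, 1]

  0 | W B8 → L2 miss [D]
  1 | R B0 → L0 miss [-]
  2 | R B0 → L0 hit [-]
  3 | R B0 → L0 hit [-]
  4 | W B2 → L2 miss wb→B8 [D]
  5 | W B1 → L1 miss [D]
  6 | R B4 → L1 miss wb→B1 [-]
  7 | W B6 → L0 miss [D]
  8 | W B6 → L0 hit [D]
  9 | W B6 → L0 hit [D]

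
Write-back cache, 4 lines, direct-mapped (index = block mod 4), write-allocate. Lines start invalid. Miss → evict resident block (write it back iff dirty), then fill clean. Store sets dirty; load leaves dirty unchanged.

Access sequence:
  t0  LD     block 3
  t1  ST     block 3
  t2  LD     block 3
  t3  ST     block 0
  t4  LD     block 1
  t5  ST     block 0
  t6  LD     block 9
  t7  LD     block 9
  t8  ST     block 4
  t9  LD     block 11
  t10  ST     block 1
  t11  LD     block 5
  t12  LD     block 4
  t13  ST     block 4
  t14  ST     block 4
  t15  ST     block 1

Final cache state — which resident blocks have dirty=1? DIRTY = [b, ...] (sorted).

0: R B3 → L3 miss [-]
1: W B3 → L3 hit [D]
2: R B3 → L3 hit [D]
3: W B0 → L0 miss [D]
4: R B1 → L1 miss [-]
5: W B0 → L0 hit [D]
6: R B9 → L1 miss [-]
7: R B9 → L1 hit [-]
8: W B4 → L0 miss wb→B0 [D]
9: R B11 → L3 miss wb→B3 [-]
10: W B1 → L1 miss [D]
11: R B5 → L1 miss wb→B1 [-]
12: R B4 → L0 hit [D]
13: W B4 → L0 hit [D]
14: W B4 → L0 hit [D]
15: W B1 → L1 miss [D]

DIRTY = [1, 4]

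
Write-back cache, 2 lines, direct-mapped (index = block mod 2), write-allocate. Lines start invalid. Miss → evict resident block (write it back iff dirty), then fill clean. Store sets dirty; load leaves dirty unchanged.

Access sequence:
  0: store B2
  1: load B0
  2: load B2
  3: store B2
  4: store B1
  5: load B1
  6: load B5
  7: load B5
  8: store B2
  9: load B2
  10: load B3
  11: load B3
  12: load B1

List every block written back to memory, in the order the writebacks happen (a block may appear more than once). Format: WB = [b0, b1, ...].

WB = [2, 1]

0: W B2 → L0 miss [D]
1: R B0 → L0 miss wb→B2 [-]
2: R B2 → L0 miss [-]
3: W B2 → L0 hit [D]
4: W B1 → L1 miss [D]
5: R B1 → L1 hit [D]
6: R B5 → L1 miss wb→B1 [-]
7: R B5 → L1 hit [-]
8: W B2 → L0 hit [D]
9: R B2 → L0 hit [D]
10: R B3 → L1 miss [-]
11: R B3 → L1 hit [-]
12: R B1 → L1 miss [-]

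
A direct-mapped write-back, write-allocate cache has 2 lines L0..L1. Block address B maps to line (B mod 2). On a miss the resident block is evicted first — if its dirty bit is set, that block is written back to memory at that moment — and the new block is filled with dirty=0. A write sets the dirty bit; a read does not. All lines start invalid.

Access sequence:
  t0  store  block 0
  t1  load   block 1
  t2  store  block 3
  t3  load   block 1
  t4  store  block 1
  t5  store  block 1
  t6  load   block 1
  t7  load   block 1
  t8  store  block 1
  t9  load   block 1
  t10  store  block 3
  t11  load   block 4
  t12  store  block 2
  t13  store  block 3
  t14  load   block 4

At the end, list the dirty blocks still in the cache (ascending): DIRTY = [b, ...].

DIRTY = [3]

0: W B0 -> L0 miss  d=D]
1: R B1 -> L1 miss  d=-]
2: W B3 -> L1 miss  d=D]
3: R B1 -> L1 miss wb->B3  d=-]
4: W B1 -> L1 hit  d=D]
5: W B1 -> L1 hit  d=D]
6: R B1 -> L1 hit  d=D]
7: R B1 -> L1 hit  d=D]
8: W B1 -> L1 hit  d=D]
9: R B1 -> L1 hit  d=D]
10: W B3 -> L1 miss wb->B1  d=D]
11: R B4 -> L0 miss wb->B0  d=-]
12: W B2 -> L0 miss  d=D]
13: W B3 -> L1 hit  d=D]
14: R B4 -> L0 miss wb->B2  d=-]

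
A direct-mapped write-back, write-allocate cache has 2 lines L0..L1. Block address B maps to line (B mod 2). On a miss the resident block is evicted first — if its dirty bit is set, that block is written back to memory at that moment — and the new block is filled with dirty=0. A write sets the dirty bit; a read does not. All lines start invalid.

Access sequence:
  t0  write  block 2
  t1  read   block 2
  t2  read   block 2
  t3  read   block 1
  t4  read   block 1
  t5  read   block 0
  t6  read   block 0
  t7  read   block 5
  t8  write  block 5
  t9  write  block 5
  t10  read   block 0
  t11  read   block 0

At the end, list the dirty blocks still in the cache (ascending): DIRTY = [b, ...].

DIRTY = [5]

0: W B2 → L0 miss [D]
1: R B2 → L0 hit [D]
2: R B2 → L0 hit [D]
3: R B1 → L1 miss [-]
4: R B1 → L1 hit [-]
5: R B0 → L0 miss wb→B2 [-]
6: R B0 → L0 hit [-]
7: R B5 → L1 miss [-]
8: W B5 → L1 hit [D]
9: W B5 → L1 hit [D]
10: R B0 → L0 hit [-]
11: R B0 → L0 hit [-]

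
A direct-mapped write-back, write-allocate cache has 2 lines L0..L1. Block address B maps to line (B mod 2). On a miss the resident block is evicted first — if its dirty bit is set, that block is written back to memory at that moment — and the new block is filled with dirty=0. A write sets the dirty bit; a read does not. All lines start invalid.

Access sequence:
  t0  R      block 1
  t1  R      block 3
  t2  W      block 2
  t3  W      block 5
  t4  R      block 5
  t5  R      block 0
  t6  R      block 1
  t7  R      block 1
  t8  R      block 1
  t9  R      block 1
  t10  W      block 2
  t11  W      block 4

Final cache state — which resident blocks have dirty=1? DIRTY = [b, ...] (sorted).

DIRTY = [4]

0: R B1 -> L1 miss  d=-]
1: R B3 -> L1 miss  d=-]
2: W B2 -> L0 miss  d=D]
3: W B5 -> L1 miss  d=D]
4: R B5 -> L1 hit  d=D]
5: R B0 -> L0 miss wb->B2  d=-]
6: R B1 -> L1 miss wb->B5  d=-]
7: R B1 -> L1 hit  d=-]
8: R B1 -> L1 hit  d=-]
9: R B1 -> L1 hit  d=-]
10: W B2 -> L0 miss  d=D]
11: W B4 -> L0 miss wb->B2  d=D]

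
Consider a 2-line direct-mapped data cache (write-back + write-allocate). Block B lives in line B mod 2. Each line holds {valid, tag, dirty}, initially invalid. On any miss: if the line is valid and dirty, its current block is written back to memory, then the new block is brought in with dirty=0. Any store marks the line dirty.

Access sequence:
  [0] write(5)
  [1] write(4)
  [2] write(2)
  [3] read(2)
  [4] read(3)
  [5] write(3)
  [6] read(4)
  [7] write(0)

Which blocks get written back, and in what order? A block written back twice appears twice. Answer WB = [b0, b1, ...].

0: W B5 -> L1 miss  d=D]
1: W B4 -> L0 miss  d=D]
2: W B2 -> L0 miss wb->B4  d=D]
3: R B2 -> L0 hit  d=D]
4: R B3 -> L1 miss wb->B5  d=-]
5: W B3 -> L1 hit  d=D]
6: R B4 -> L0 miss wb->B2  d=-]
7: W B0 -> L0 miss  d=D]

WB = [4, 5, 2]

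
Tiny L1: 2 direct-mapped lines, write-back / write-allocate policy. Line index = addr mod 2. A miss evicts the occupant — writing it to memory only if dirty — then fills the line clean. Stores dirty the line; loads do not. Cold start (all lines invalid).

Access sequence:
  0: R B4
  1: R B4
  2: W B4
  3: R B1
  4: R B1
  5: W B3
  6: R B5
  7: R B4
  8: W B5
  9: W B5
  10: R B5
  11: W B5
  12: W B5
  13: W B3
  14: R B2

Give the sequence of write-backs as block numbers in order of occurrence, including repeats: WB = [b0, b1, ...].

  0 | R B4 → L0 miss [-]
  1 | R B4 → L0 hit [-]
  2 | W B4 → L0 hit [D]
  3 | R B1 → L1 miss [-]
  4 | R B1 → L1 hit [-]
  5 | W B3 → L1 miss [D]
  6 | R B5 → L1 miss wb→B3 [-]
  7 | R B4 → L0 hit [D]
  8 | W B5 → L1 hit [D]
  9 | W B5 → L1 hit [D]
  10 | R B5 → L1 hit [D]
  11 | W B5 → L1 hit [D]
  12 | W B5 → L1 hit [D]
  13 | W B3 → L1 miss wb→B5 [D]
  14 | R B2 → L0 miss wb→B4 [-]

WB = [3, 5, 4]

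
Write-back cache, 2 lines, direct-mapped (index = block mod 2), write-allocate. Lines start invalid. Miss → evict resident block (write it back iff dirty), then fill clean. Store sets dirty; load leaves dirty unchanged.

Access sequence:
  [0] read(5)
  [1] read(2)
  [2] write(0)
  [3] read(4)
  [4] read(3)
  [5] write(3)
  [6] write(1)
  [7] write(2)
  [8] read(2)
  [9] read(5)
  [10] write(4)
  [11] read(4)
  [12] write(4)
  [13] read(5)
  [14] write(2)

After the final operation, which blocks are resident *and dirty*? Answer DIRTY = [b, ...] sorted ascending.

0: R B5 -> L1 miss  d=-]
1: R B2 -> L0 miss  d=-]
2: W B0 -> L0 miss  d=D]
3: R B4 -> L0 miss wb->B0  d=-]
4: R B3 -> L1 miss  d=-]
5: W B3 -> L1 hit  d=D]
6: W B1 -> L1 miss wb->B3  d=D]
7: W B2 -> L0 miss  d=D]
8: R B2 -> L0 hit  d=D]
9: R B5 -> L1 miss wb->B1  d=-]
10: W B4 -> L0 miss wb->B2  d=D]
11: R B4 -> L0 hit  d=D]
12: W B4 -> L0 hit  d=D]
13: R B5 -> L1 hit  d=-]
14: W B2 -> L0 miss wb->B4  d=D]

DIRTY = [2]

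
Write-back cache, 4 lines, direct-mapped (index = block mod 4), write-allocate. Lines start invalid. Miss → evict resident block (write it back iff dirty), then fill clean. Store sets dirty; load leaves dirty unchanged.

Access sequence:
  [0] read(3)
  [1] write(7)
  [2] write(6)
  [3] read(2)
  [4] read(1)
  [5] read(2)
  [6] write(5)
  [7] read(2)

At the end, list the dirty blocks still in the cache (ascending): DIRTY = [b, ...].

DIRTY = [5, 7]

0: R B3 -> L3 miss  d=-]
1: W B7 -> L3 miss  d=D]
2: W B6 -> L2 miss  d=D]
3: R B2 -> L2 miss wb->B6  d=-]
4: R B1 -> L1 miss  d=-]
5: R B2 -> L2 hit  d=-]
6: W B5 -> L1 miss  d=D]
7: R B2 -> L2 hit  d=-]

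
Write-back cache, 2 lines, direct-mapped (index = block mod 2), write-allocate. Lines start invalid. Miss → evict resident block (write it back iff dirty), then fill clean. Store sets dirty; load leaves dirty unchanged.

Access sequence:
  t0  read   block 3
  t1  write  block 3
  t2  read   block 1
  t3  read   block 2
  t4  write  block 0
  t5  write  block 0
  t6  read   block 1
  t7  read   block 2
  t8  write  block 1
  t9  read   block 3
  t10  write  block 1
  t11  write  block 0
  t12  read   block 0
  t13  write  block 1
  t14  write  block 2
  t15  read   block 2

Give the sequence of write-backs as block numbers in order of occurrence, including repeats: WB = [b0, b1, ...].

WB = [3, 0, 1, 0]

0: R B3 -> L1 miss  d=-]
1: W B3 -> L1 hit  d=D]
2: R B1 -> L1 miss wb->B3  d=-]
3: R B2 -> L0 miss  d=-]
4: W B0 -> L0 miss  d=D]
5: W B0 -> L0 hit  d=D]
6: R B1 -> L1 hit  d=-]
7: R B2 -> L0 miss wb->B0  d=-]
8: W B1 -> L1 hit  d=D]
9: R B3 -> L1 miss wb->B1  d=-]
10: W B1 -> L1 miss  d=D]
11: W B0 -> L0 miss  d=D]
12: R B0 -> L0 hit  d=D]
13: W B1 -> L1 hit  d=D]
14: W B2 -> L0 miss wb->B0  d=D]
15: R B2 -> L0 hit  d=D]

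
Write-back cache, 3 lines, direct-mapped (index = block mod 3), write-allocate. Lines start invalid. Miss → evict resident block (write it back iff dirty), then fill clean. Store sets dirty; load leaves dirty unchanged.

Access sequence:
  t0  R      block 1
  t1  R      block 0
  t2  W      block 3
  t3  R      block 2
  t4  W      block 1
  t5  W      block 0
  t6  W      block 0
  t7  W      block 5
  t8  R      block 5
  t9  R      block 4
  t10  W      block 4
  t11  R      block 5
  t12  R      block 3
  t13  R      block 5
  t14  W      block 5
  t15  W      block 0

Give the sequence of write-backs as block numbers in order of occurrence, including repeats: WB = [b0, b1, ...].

0: R B1 -> L1 miss  d=-]
1: R B0 -> L0 miss  d=-]
2: W B3 -> L0 miss  d=D]
3: R B2 -> L2 miss  d=-]
4: W B1 -> L1 hit  d=D]
5: W B0 -> L0 miss wb->B3  d=D]
6: W B0 -> L0 hit  d=D]
7: W B5 -> L2 miss  d=D]
8: R B5 -> L2 hit  d=D]
9: R B4 -> L1 miss wb->B1  d=-]
10: W B4 -> L1 hit  d=D]
11: R B5 -> L2 hit  d=D]
12: R B3 -> L0 miss wb->B0  d=-]
13: R B5 -> L2 hit  d=D]
14: W B5 -> L2 hit  d=D]
15: W B0 -> L0 miss  d=D]

WB = [3, 1, 0]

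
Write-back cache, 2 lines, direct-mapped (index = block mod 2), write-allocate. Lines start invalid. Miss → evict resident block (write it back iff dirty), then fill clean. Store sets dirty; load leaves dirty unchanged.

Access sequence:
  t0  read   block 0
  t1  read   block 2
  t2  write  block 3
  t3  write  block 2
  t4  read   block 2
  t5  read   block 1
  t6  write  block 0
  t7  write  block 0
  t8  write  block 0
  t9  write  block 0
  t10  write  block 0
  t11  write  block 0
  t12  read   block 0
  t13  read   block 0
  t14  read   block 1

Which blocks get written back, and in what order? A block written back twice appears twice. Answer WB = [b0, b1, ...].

WB = [3, 2]

0: R B0 -> L0 miss  d=-]
1: R B2 -> L0 miss  d=-]
2: W B3 -> L1 miss  d=D]
3: W B2 -> L0 hit  d=D]
4: R B2 -> L0 hit  d=D]
5: R B1 -> L1 miss wb->B3  d=-]
6: W B0 -> L0 miss wb->B2  d=D]
7: W B0 -> L0 hit  d=D]
8: W B0 -> L0 hit  d=D]
9: W B0 -> L0 hit  d=D]
10: W B0 -> L0 hit  d=D]
11: W B0 -> L0 hit  d=D]
12: R B0 -> L0 hit  d=D]
13: R B0 -> L0 hit  d=D]
14: R B1 -> L1 hit  d=-]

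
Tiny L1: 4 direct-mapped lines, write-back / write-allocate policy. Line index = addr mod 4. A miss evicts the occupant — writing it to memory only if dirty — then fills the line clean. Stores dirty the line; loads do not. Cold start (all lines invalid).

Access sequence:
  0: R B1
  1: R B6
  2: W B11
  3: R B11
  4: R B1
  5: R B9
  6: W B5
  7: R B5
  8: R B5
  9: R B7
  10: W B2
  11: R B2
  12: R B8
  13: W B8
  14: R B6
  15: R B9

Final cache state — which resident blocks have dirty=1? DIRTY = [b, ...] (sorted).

0: R B1 -> L1 miss  d=-]
1: R B6 -> L2 miss  d=-]
2: W B11 -> L3 miss  d=D]
3: R B11 -> L3 hit  d=D]
4: R B1 -> L1 hit  d=-]
5: R B9 -> L1 miss  d=-]
6: W B5 -> L1 miss  d=D]
7: R B5 -> L1 hit  d=D]
8: R B5 -> L1 hit  d=D]
9: R B7 -> L3 miss wb->B11  d=-]
10: W B2 -> L2 miss  d=D]
11: R B2 -> L2 hit  d=D]
12: R B8 -> L0 miss  d=-]
13: W B8 -> L0 hit  d=D]
14: R B6 -> L2 miss wb->B2  d=-]
15: R B9 -> L1 miss wb->B5  d=-]

DIRTY = [8]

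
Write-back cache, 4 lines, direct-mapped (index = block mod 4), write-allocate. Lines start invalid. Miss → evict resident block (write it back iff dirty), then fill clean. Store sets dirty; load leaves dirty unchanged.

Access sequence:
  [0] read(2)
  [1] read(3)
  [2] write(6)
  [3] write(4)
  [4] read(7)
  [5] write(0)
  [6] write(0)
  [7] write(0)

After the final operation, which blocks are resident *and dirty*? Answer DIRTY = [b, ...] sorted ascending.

  0 | R B2 → L2 miss [-]
  1 | R B3 → L3 miss [-]
  2 | W B6 → L2 miss [D]
  3 | W B4 → L0 miss [D]
  4 | R B7 → L3 miss [-]
  5 | W B0 → L0 miss wb→B4 [D]
  6 | W B0 → L0 hit [D]
  7 | W B0 → L0 hit [D]

DIRTY = [0, 6]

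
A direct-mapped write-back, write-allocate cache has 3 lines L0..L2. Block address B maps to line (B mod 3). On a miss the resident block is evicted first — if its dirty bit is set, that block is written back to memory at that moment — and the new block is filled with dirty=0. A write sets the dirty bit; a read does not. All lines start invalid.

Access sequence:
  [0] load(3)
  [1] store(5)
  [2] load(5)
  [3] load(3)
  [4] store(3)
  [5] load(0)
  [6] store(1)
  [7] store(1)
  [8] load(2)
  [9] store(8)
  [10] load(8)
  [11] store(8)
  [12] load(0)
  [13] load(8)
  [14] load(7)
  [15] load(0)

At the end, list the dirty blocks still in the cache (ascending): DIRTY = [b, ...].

  0 | R B3 → L0 miss [-]
  1 | W B5 → L2 miss [D]
  2 | R B5 → L2 hit [D]
  3 | R B3 → L0 hit [-]
  4 | W B3 → L0 hit [D]
  5 | R B0 → L0 miss wb→B3 [-]
  6 | W B1 → L1 miss [D]
  7 | W B1 → L1 hit [D]
  8 | R B2 → L2 miss wb→B5 [-]
  9 | W B8 → L2 miss [D]
  10 | R B8 → L2 hit [D]
  11 | W B8 → L2 hit [D]
  12 | R B0 → L0 hit [-]
  13 | R B8 → L2 hit [D]
  14 | R B7 → L1 miss wb→B1 [-]
  15 | R B0 → L0 hit [-]

DIRTY = [8]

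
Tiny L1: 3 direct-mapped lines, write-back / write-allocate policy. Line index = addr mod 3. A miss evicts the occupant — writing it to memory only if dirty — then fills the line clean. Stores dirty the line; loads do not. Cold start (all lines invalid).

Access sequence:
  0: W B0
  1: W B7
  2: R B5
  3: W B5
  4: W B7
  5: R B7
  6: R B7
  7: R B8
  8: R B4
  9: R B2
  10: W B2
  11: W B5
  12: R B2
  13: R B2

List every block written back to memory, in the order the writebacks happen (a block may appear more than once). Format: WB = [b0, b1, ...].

WB = [5, 7, 2, 5]

0: W B0 → L0 miss [D]
1: W B7 → L1 miss [D]
2: R B5 → L2 miss [-]
3: W B5 → L2 hit [D]
4: W B7 → L1 hit [D]
5: R B7 → L1 hit [D]
6: R B7 → L1 hit [D]
7: R B8 → L2 miss wb→B5 [-]
8: R B4 → L1 miss wb→B7 [-]
9: R B2 → L2 miss [-]
10: W B2 → L2 hit [D]
11: W B5 → L2 miss wb→B2 [D]
12: R B2 → L2 miss wb→B5 [-]
13: R B2 → L2 hit [-]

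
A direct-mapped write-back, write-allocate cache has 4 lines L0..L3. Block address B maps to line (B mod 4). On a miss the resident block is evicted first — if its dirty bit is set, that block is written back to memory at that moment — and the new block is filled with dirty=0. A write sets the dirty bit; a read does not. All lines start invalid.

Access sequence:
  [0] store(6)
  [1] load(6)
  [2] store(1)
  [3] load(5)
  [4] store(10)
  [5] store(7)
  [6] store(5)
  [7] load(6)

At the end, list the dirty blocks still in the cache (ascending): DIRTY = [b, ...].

DIRTY = [5, 7]

0: W B6 → L2 miss [D]
1: R B6 → L2 hit [D]
2: W B1 → L1 miss [D]
3: R B5 → L1 miss wb→B1 [-]
4: W B10 → L2 miss wb→B6 [D]
5: W B7 → L3 miss [D]
6: W B5 → L1 hit [D]
7: R B6 → L2 miss wb→B10 [-]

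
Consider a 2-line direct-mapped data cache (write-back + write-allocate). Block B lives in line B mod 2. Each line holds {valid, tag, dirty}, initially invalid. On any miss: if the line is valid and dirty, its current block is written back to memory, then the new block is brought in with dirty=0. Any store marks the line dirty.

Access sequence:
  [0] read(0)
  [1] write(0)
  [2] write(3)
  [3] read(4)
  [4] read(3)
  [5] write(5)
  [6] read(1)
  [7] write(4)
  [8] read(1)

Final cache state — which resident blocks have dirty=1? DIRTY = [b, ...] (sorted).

DIRTY = [4]

0: R B0 -> L0 miss  d=-]
1: W B0 -> L0 hit  d=D]
2: W B3 -> L1 miss  d=D]
3: R B4 -> L0 miss wb->B0  d=-]
4: R B3 -> L1 hit  d=D]
5: W B5 -> L1 miss wb->B3  d=D]
6: R B1 -> L1 miss wb->B5  d=-]
7: W B4 -> L0 hit  d=D]
8: R B1 -> L1 hit  d=-]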